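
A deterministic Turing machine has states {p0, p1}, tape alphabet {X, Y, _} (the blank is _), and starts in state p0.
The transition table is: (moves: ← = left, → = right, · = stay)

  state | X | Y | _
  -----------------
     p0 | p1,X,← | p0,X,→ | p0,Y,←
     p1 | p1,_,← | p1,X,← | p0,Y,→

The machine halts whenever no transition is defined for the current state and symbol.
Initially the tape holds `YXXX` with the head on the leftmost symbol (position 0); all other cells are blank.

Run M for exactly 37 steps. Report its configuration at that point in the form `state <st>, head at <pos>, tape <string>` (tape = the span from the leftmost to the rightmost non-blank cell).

state p1, head at -5, tape X_XYXYXXX

p0 | _____[Y]XXX   read Y → write X, move →, go to p0
p0 | _____X[X]XX   read X → write X, move ←, go to p1
p1 | _____[X]XXX   read X → write _, move ←, go to p1
p1 | ____[_]_XXX   read _ → write Y, move →, go to p0
p0 | ____Y[_]XXX   read _ → write Y, move ←, go to p0
p0 | ____[Y]YXXX   read Y → write X, move →, go to p0
p0 | ____X[Y]XXX   read Y → write X, move →, go to p0
p0 | ____XX[X]XX   read X → write X, move ←, go to p1
p1 | ____X[X]XXX   read X → write _, move ←, go to p1
p1 | ____[X]_XXX   read X → write _, move ←, go to p1
p1 | ___[_]__XXX   read _ → write Y, move →, go to p0
p0 | ___Y[_]_XXX   read _ → write Y, move ←, go to p0
p0 | ___[Y]Y_XXX   read Y → write X, move →, go to p0
p0 | ___X[Y]_XXX   read Y → write X, move →, go to p0
p0 | ___XX[_]XXX   read _ → write Y, move ←, go to p0
p0 | ___X[X]YXXX   read X → write X, move ←, go to p1
p1 | ___[X]XYXXX   read X → write _, move ←, go to p1
p1 | __[_]_XYXXX   read _ → write Y, move →, go to p0
p0 | __Y[_]XYXXX   read _ → write Y, move ←, go to p0
p0 | __[Y]YXYXXX   read Y → write X, move →, go to p0
p0 | __X[Y]XYXXX   read Y → write X, move →, go to p0
p0 | __XX[X]YXXX   read X → write X, move ←, go to p1
p1 | __X[X]XYXXX   read X → write _, move ←, go to p1
p1 | __[X]_XYXXX   read X → write _, move ←, go to p1
p1 | _[_]__XYXXX   read _ → write Y, move →, go to p0
p0 | _Y[_]_XYXXX   read _ → write Y, move ←, go to p0
p0 | _[Y]Y_XYXXX   read Y → write X, move →, go to p0
p0 | _X[Y]_XYXXX   read Y → write X, move →, go to p0
p0 | _XX[_]XYXXX   read _ → write Y, move ←, go to p0
p0 | _X[X]YXYXXX   read X → write X, move ←, go to p1
p1 | _[X]XYXYXXX   read X → write _, move ←, go to p1
p1 | [_]_XYXYXXX   read _ → write Y, move →, go to p0
p0 | Y[_]XYXYXXX   read _ → write Y, move ←, go to p0
p0 | [Y]YXYXYXXX   read Y → write X, move →, go to p0
p0 | X[Y]XYXYXXX   read Y → write X, move →, go to p0
p0 | XX[X]YXYXXX   read X → write X, move ←, go to p1
p1 | X[X]XYXYXXX   read X → write _, move ←, go to p1
p1 | [X]_XYXYXXX
After 37 steps: state p1, head at -5, tape X_XYXYXXX.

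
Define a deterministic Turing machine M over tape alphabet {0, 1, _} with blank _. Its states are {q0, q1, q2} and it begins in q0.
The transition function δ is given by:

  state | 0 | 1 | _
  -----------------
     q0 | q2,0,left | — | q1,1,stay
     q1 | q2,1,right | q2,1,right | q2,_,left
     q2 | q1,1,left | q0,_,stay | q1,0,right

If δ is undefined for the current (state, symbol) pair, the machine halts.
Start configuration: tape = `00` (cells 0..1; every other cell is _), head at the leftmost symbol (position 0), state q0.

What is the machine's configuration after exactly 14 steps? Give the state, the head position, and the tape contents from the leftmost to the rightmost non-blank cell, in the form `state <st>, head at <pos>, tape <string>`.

state q1, head at 2, tape 0111

q0 | _[0]0__   read 0 → write 0, move left, go to q2
q2 | [_]00__   read _ → write 0, move right, go to q1
q1 | 0[0]0__   read 0 → write 1, move right, go to q2
q2 | 01[0]__   read 0 → write 1, move left, go to q1
q1 | 0[1]1__   read 1 → write 1, move right, go to q2
q2 | 01[1]__   read 1 → write _, move stay, go to q0
q0 | 01[_]__   read _ → write 1, move stay, go to q1
q1 | 01[1]__   read 1 → write 1, move right, go to q2
q2 | 011[_]_   read _ → write 0, move right, go to q1
q1 | 0110[_]   read _ → write _, move left, go to q2
q2 | 011[0]_   read 0 → write 1, move left, go to q1
q1 | 01[1]1_   read 1 → write 1, move right, go to q2
q2 | 011[1]_   read 1 → write _, move stay, go to q0
q0 | 011[_]_   read _ → write 1, move stay, go to q1
q1 | 011[1]_
After 14 steps: state q1, head at 2, tape 0111.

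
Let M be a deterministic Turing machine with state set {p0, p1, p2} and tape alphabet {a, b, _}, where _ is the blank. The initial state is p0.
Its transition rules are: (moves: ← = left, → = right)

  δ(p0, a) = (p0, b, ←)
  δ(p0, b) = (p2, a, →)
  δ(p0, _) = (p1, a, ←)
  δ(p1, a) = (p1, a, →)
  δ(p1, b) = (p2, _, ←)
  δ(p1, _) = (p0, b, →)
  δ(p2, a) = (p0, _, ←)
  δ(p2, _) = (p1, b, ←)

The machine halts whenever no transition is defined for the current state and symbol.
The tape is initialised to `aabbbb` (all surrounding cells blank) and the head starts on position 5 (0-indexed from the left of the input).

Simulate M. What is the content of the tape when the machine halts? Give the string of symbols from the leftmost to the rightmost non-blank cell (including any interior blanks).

abbb

state=p0 head=5 tape=__aabbb[b]_   (p0,b)→(p2,a,→)
state=p2 head=6 tape=__aabbba[_]   (p2,_)→(p1,b,←)
state=p1 head=5 tape=__aabbb[a]b   (p1,a)→(p1,a,→)
state=p1 head=6 tape=__aabbba[b]   (p1,b)→(p2,_,←)
state=p2 head=5 tape=__aabbb[a]_   (p2,a)→(p0,_,←)
state=p0 head=4 tape=__aabb[b]__   (p0,b)→(p2,a,→)
state=p2 head=5 tape=__aabba[_]_   (p2,_)→(p1,b,←)
state=p1 head=4 tape=__aabb[a]b_   (p1,a)→(p1,a,→)
state=p1 head=5 tape=__aabba[b]_   (p1,b)→(p2,_,←)
state=p2 head=4 tape=__aabb[a]__   (p2,a)→(p0,_,←)
state=p0 head=3 tape=__aab[b]___   (p0,b)→(p2,a,→)
state=p2 head=4 tape=__aaba[_]__   (p2,_)→(p1,b,←)
state=p1 head=3 tape=__aab[a]b__   (p1,a)→(p1,a,→)
state=p1 head=4 tape=__aaba[b]__   (p1,b)→(p2,_,←)
state=p2 head=3 tape=__aab[a]___   (p2,a)→(p0,_,←)
state=p0 head=2 tape=__aa[b]____   (p0,b)→(p2,a,→)
state=p2 head=3 tape=__aaa[_]___   (p2,_)→(p1,b,←)
state=p1 head=2 tape=__aa[a]b___   (p1,a)→(p1,a,→)
state=p1 head=3 tape=__aaa[b]___   (p1,b)→(p2,_,←)
state=p2 head=2 tape=__aa[a]____   (p2,a)→(p0,_,←)
state=p0 head=1 tape=__a[a]_____   (p0,a)→(p0,b,←)
state=p0 head=0 tape=__[a]b_____   (p0,a)→(p0,b,←)
state=p0 head=-1 tape=_[_]bb_____   (p0,_)→(p1,a,←)
state=p1 head=-2 tape=[_]abb_____   (p1,_)→(p0,b,→)
state=p0 head=-1 tape=b[a]bb_____   (p0,a)→(p0,b,←)
state=p0 head=-2 tape=[b]bbb_____   (p0,b)→(p2,a,→)
state=p2 head=-1 tape=a[b]bb_____
The non-blank tape span at halt is abbb.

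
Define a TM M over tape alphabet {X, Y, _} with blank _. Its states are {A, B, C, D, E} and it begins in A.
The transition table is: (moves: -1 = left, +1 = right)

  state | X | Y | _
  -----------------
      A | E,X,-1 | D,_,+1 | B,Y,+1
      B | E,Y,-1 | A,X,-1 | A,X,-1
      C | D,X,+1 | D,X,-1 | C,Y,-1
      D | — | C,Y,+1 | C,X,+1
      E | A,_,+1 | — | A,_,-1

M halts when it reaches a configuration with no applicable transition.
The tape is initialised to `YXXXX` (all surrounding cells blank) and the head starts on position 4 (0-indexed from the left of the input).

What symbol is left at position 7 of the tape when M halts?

Y

A | YXXX[X]___   read X → write X, move -1, go to E
E | YXX[X]X___   read X → write _, move +1, go to A
A | YXX_[X]___   read X → write X, move -1, go to E
E | YXX[_]X___   read _ → write _, move -1, go to A
A | YX[X]_X___   read X → write X, move -1, go to E
E | Y[X]X_X___   read X → write _, move +1, go to A
A | Y_[X]_X___   read X → write X, move -1, go to E
E | Y[_]X_X___   read _ → write _, move -1, go to A
A | [Y]_X_X___   read Y → write _, move +1, go to D
D | _[_]X_X___   read _ → write X, move +1, go to C
C | _X[X]_X___   read X → write X, move +1, go to D
D | _XX[_]X___   read _ → write X, move +1, go to C
C | _XXX[X]___   read X → write X, move +1, go to D
D | _XXXX[_]__   read _ → write X, move +1, go to C
C | _XXXXX[_]_   read _ → write Y, move -1, go to C
C | _XXXX[X]Y_   read X → write X, move +1, go to D
D | _XXXXX[Y]_   read Y → write Y, move +1, go to C
C | _XXXXXY[_]   read _ → write Y, move -1, go to C
C | _XXXXX[Y]Y   read Y → write X, move -1, go to D
D | _XXXX[X]XY
Cell 7 holds Y when M halts.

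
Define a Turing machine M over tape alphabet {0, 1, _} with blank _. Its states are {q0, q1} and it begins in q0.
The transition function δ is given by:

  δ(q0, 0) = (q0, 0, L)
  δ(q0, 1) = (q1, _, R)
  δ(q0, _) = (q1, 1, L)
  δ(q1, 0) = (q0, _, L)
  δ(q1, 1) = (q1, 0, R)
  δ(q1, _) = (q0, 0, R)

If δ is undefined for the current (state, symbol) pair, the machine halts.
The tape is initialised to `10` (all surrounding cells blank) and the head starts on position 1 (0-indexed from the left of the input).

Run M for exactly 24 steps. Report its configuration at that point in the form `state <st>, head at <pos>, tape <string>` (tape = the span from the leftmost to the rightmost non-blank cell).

state q1, head at -1, tape 0_01_1_1

q0 | ___1[0]___   read 0 → write 0, move L, go to q0
q0 | ___[1]0___   read 1 → write _, move R, go to q1
q1 | ____[0]___   read 0 → write _, move L, go to q0
q0 | ___[_]____   read _ → write 1, move L, go to q1
q1 | __[_]1____   read _ → write 0, move R, go to q0
q0 | __0[1]____   read 1 → write _, move R, go to q1
q1 | __0_[_]___   read _ → write 0, move R, go to q0
q0 | __0_0[_]__   read _ → write 1, move L, go to q1
q1 | __0_[0]1__   read 0 → write _, move L, go to q0
q0 | __0[_]_1__   read _ → write 1, move L, go to q1
q1 | __[0]1_1__   read 0 → write _, move L, go to q0
q0 | _[_]_1_1__   read _ → write 1, move L, go to q1
q1 | [_]1_1_1__   read _ → write 0, move R, go to q0
q0 | 0[1]_1_1__   read 1 → write _, move R, go to q1
q1 | 0_[_]1_1__   read _ → write 0, move R, go to q0
q0 | 0_0[1]_1__   read 1 → write _, move R, go to q1
q1 | 0_0_[_]1__   read _ → write 0, move R, go to q0
q0 | 0_0_0[1]__   read 1 → write _, move R, go to q1
q1 | 0_0_0_[_]_   read _ → write 0, move R, go to q0
q0 | 0_0_0_0[_]   read _ → write 1, move L, go to q1
q1 | 0_0_0_[0]1   read 0 → write _, move L, go to q0
q0 | 0_0_0[_]_1   read _ → write 1, move L, go to q1
q1 | 0_0_[0]1_1   read 0 → write _, move L, go to q0
q0 | 0_0[_]_1_1   read _ → write 1, move L, go to q1
q1 | 0_[0]1_1_1
After 24 steps: state q1, head at -1, tape 0_01_1_1.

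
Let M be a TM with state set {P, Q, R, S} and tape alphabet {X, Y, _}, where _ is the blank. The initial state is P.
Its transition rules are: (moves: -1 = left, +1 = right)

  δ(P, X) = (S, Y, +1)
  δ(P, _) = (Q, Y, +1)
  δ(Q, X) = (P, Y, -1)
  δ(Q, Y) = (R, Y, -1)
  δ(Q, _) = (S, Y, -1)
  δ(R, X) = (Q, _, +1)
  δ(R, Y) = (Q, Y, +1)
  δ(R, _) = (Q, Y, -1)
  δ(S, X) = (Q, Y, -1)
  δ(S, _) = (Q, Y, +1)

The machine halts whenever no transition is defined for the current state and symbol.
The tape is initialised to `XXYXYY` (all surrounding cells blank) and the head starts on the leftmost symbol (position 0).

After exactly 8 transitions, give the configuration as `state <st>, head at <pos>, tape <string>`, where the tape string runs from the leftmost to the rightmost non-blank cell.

P | ___[X]XYXYY   read X → write Y, move +1, go to S
S | ___Y[X]YXYY   read X → write Y, move -1, go to Q
Q | ___[Y]YYXYY   read Y → write Y, move -1, go to R
R | __[_]YYYXYY   read _ → write Y, move -1, go to Q
Q | _[_]YYYYXYY   read _ → write Y, move -1, go to S
S | [_]YYYYYXYY   read _ → write Y, move +1, go to Q
Q | Y[Y]YYYYXYY   read Y → write Y, move -1, go to R
R | [Y]YYYYYXYY   read Y → write Y, move +1, go to Q
Q | Y[Y]YYYYXYY
After 8 steps: state Q, head at -2, tape YYYYYYXYY.

state Q, head at -2, tape YYYYYYXYY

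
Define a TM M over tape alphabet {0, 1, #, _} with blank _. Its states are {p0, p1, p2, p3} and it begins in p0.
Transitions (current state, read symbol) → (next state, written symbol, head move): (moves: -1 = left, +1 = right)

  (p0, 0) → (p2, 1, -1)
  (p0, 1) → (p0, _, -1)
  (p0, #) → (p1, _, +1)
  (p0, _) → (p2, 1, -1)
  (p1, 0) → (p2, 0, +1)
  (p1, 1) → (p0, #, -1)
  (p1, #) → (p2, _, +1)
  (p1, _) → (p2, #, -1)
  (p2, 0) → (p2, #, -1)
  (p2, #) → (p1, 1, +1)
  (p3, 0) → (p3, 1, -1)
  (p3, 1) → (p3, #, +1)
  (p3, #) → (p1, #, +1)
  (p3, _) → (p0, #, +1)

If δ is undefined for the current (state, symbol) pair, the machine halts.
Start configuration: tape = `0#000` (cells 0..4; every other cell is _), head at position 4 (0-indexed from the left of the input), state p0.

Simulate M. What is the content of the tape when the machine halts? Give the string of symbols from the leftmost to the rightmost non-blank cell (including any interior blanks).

011_#

p0 | 0#00[0]   read 0 → write 1, move -1, go to p2
p2 | 0#0[0]1   read 0 → write #, move -1, go to p2
p2 | 0#[0]#1   read 0 → write #, move -1, go to p2
p2 | 0[#]##1   read # → write 1, move +1, go to p1
p1 | 01[#]#1   read # → write _, move +1, go to p2
p2 | 01_[#]1   read # → write 1, move +1, go to p1
p1 | 01_1[1]   read 1 → write #, move -1, go to p0
p0 | 01_[1]#   read 1 → write _, move -1, go to p0
p0 | 01[_]_#   read _ → write 1, move -1, go to p2
p2 | 0[1]1_#
The non-blank tape span at halt is 011_#.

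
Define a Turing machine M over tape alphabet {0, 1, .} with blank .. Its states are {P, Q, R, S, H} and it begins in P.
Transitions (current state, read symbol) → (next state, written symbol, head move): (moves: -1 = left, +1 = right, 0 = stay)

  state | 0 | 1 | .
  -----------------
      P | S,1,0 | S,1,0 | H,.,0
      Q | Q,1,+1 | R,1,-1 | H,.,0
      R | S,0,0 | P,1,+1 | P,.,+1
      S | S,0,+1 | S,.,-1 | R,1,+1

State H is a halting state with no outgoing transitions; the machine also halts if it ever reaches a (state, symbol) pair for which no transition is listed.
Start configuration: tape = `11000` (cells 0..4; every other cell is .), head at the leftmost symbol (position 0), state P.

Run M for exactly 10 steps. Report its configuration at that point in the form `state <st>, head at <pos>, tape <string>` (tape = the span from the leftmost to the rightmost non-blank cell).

state S, head at 1, tape 11..00

state=P head=0 tape=.[1]1000   (P,1)→(S,1,0)
state=S head=0 tape=.[1]1000   (S,1)→(S,.,-1)
state=S head=-1 tape=[.].1000   (S,.)→(R,1,+1)
state=R head=0 tape=1[.]1000   (R,.)→(P,.,+1)
state=P head=1 tape=1.[1]000   (P,1)→(S,1,0)
state=S head=1 tape=1.[1]000   (S,1)→(S,.,-1)
state=S head=0 tape=1[.].000   (S,.)→(R,1,+1)
state=R head=1 tape=11[.]000   (R,.)→(P,.,+1)
state=P head=2 tape=11.[0]00   (P,0)→(S,1,0)
state=S head=2 tape=11.[1]00   (S,1)→(S,.,-1)
state=S head=1 tape=11[.].00
After 10 steps: state S, head at 1, tape 11..00.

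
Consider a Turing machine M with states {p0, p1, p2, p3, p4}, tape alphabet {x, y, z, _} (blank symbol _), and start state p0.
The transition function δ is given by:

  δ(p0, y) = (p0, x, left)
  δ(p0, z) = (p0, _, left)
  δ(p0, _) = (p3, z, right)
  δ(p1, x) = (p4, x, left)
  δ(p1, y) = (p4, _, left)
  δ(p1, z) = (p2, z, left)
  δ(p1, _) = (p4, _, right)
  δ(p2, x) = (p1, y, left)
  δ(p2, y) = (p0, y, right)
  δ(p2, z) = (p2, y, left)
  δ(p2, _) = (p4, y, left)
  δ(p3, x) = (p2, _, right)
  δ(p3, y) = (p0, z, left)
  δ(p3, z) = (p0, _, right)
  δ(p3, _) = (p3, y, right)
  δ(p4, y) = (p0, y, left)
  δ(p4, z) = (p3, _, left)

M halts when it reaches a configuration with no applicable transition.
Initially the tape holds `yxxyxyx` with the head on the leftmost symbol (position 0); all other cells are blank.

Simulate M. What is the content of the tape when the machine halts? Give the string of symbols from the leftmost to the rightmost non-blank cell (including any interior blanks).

zyy_xyxyx

state=p0 head=0 tape=__[y]xxyxyx   (p0,y)→(p0,x,left)
state=p0 head=-1 tape=_[_]xxxyxyx   (p0,_)→(p3,z,right)
state=p3 head=0 tape=_z[x]xxyxyx   (p3,x)→(p2,_,right)
state=p2 head=1 tape=_z_[x]xyxyx   (p2,x)→(p1,y,left)
state=p1 head=0 tape=_z[_]yxyxyx   (p1,_)→(p4,_,right)
state=p4 head=1 tape=_z_[y]xyxyx   (p4,y)→(p0,y,left)
state=p0 head=0 tape=_z[_]yxyxyx   (p0,_)→(p3,z,right)
state=p3 head=1 tape=_zz[y]xyxyx   (p3,y)→(p0,z,left)
state=p0 head=0 tape=_z[z]zxyxyx   (p0,z)→(p0,_,left)
state=p0 head=-1 tape=_[z]_zxyxyx   (p0,z)→(p0,_,left)
state=p0 head=-2 tape=[_]__zxyxyx   (p0,_)→(p3,z,right)
state=p3 head=-1 tape=z[_]_zxyxyx   (p3,_)→(p3,y,right)
state=p3 head=0 tape=zy[_]zxyxyx   (p3,_)→(p3,y,right)
state=p3 head=1 tape=zyy[z]xyxyx   (p3,z)→(p0,_,right)
state=p0 head=2 tape=zyy_[x]yxyx
The non-blank tape span at halt is zyy_xyxyx.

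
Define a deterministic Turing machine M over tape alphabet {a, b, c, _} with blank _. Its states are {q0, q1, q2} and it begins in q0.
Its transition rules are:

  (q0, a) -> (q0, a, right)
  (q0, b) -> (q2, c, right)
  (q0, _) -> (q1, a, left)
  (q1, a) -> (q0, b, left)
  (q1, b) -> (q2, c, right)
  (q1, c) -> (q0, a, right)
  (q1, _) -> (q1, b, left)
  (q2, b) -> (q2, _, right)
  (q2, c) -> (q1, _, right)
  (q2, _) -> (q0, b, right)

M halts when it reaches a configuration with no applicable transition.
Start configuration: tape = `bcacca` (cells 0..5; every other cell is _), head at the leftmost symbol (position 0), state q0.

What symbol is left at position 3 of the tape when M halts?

state=q0 head=0 tape=[b]cacca_   (q0,b)→(q2,c,right)
state=q2 head=1 tape=c[c]acca_   (q2,c)→(q1,_,right)
state=q1 head=2 tape=c_[a]cca_   (q1,a)→(q0,b,left)
state=q0 head=1 tape=c[_]bcca_   (q0,_)→(q1,a,left)
state=q1 head=0 tape=[c]abcca_   (q1,c)→(q0,a,right)
state=q0 head=1 tape=a[a]bcca_   (q0,a)→(q0,a,right)
state=q0 head=2 tape=aa[b]cca_   (q0,b)→(q2,c,right)
state=q2 head=3 tape=aac[c]ca_   (q2,c)→(q1,_,right)
state=q1 head=4 tape=aac_[c]a_   (q1,c)→(q0,a,right)
state=q0 head=5 tape=aac_a[a]_   (q0,a)→(q0,a,right)
state=q0 head=6 tape=aac_aa[_]   (q0,_)→(q1,a,left)
state=q1 head=5 tape=aac_a[a]a   (q1,a)→(q0,b,left)
state=q0 head=4 tape=aac_[a]ba   (q0,a)→(q0,a,right)
state=q0 head=5 tape=aac_a[b]a   (q0,b)→(q2,c,right)
state=q2 head=6 tape=aac_ac[a]
Cell 3 holds _ when M halts.

_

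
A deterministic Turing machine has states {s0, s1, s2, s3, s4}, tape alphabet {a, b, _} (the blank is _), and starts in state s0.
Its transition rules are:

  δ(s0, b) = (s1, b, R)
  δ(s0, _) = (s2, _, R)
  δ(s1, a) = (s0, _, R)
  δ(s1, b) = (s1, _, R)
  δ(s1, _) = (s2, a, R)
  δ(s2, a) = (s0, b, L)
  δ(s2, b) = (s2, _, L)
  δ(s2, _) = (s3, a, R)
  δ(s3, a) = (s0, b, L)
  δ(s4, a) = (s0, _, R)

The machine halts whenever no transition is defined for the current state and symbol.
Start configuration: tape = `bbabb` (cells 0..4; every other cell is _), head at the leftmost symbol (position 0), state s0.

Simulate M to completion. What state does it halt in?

s3

state=s0 head=0 tape=[b]babb___   (s0,b)→(s1,b,R)
state=s1 head=1 tape=b[b]abb___   (s1,b)→(s1,_,R)
state=s1 head=2 tape=b_[a]bb___   (s1,a)→(s0,_,R)
state=s0 head=3 tape=b__[b]b___   (s0,b)→(s1,b,R)
state=s1 head=4 tape=b__b[b]___   (s1,b)→(s1,_,R)
state=s1 head=5 tape=b__b_[_]__   (s1,_)→(s2,a,R)
state=s2 head=6 tape=b__b_a[_]_   (s2,_)→(s3,a,R)
state=s3 head=7 tape=b__b_aa[_]
No transition is defined for (s3, _); M halts in state s3.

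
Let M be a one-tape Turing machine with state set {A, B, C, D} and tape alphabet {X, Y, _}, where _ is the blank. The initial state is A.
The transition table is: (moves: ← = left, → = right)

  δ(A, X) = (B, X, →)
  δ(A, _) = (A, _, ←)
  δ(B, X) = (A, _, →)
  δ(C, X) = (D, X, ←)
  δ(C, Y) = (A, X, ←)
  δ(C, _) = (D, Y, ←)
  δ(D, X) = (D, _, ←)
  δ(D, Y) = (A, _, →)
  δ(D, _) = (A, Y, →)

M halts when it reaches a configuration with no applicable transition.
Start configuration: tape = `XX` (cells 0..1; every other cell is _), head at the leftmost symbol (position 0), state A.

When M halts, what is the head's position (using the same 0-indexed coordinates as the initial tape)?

state=A head=0 tape=[X]X_   (A,X)→(B,X,→)
state=B head=1 tape=X[X]_   (B,X)→(A,_,→)
state=A head=2 tape=X_[_]   (A,_)→(A,_,←)
state=A head=1 tape=X[_]_   (A,_)→(A,_,←)
state=A head=0 tape=[X]__   (A,X)→(B,X,→)
state=B head=1 tape=X[_]_
At halt the head is at cell 1.

1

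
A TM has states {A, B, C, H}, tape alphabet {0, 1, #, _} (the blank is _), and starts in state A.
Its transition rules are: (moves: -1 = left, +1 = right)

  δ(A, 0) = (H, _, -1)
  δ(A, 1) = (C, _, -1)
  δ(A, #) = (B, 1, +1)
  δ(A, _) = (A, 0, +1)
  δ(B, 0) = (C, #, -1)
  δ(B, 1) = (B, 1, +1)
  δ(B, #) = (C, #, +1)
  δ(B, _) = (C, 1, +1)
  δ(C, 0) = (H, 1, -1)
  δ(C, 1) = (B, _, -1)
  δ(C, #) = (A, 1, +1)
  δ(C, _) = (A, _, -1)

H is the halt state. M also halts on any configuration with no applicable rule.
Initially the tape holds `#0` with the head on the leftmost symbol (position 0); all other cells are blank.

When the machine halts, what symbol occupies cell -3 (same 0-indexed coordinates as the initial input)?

0

A | ___[#]0__   read # → write 1, move +1, go to B
B | ___1[0]__   read 0 → write #, move -1, go to C
C | ___[1]#__   read 1 → write _, move -1, go to B
B | __[_]_#__   read _ → write 1, move +1, go to C
C | __1[_]#__   read _ → write _, move -1, go to A
A | __[1]_#__   read 1 → write _, move -1, go to C
C | _[_]__#__   read _ → write _, move -1, go to A
A | [_]___#__   read _ → write 0, move +1, go to A
A | 0[_]__#__   read _ → write 0, move +1, go to A
A | 00[_]_#__   read _ → write 0, move +1, go to A
A | 000[_]#__   read _ → write 0, move +1, go to A
A | 0000[#]__   read # → write 1, move +1, go to B
B | 00001[_]_   read _ → write 1, move +1, go to C
C | 000011[_]   read _ → write _, move -1, go to A
A | 00001[1]_   read 1 → write _, move -1, go to C
C | 0000[1]__   read 1 → write _, move -1, go to B
B | 000[0]___   read 0 → write #, move -1, go to C
C | 00[0]#___   read 0 → write 1, move -1, go to H
H | 0[0]1#___
Cell -3 holds 0 when M halts.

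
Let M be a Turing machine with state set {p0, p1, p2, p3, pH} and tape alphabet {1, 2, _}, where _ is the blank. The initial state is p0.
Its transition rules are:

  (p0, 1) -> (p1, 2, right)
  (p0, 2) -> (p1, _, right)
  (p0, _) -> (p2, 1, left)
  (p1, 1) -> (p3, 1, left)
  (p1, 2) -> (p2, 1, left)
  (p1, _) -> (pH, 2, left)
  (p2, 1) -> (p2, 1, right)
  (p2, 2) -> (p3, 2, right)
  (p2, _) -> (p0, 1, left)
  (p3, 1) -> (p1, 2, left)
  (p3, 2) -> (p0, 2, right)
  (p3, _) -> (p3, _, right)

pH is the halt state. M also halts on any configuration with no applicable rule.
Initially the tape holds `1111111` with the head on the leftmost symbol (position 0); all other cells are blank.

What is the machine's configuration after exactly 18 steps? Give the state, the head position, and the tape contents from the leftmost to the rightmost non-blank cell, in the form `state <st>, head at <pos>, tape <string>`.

state=p0 head=0 tape=[1]111111   (p0,1)→(p1,2,right)
state=p1 head=1 tape=2[1]11111   (p1,1)→(p3,1,left)
state=p3 head=0 tape=[2]111111   (p3,2)→(p0,2,right)
state=p0 head=1 tape=2[1]11111   (p0,1)→(p1,2,right)
state=p1 head=2 tape=22[1]1111   (p1,1)→(p3,1,left)
state=p3 head=1 tape=2[2]11111   (p3,2)→(p0,2,right)
state=p0 head=2 tape=22[1]1111   (p0,1)→(p1,2,right)
state=p1 head=3 tape=222[1]111   (p1,1)→(p3,1,left)
state=p3 head=2 tape=22[2]1111   (p3,2)→(p0,2,right)
state=p0 head=3 tape=222[1]111   (p0,1)→(p1,2,right)
state=p1 head=4 tape=2222[1]11   (p1,1)→(p3,1,left)
state=p3 head=3 tape=222[2]111   (p3,2)→(p0,2,right)
state=p0 head=4 tape=2222[1]11   (p0,1)→(p1,2,right)
state=p1 head=5 tape=22222[1]1   (p1,1)→(p3,1,left)
state=p3 head=4 tape=2222[2]11   (p3,2)→(p0,2,right)
state=p0 head=5 tape=22222[1]1   (p0,1)→(p1,2,right)
state=p1 head=6 tape=222222[1]   (p1,1)→(p3,1,left)
state=p3 head=5 tape=22222[2]1   (p3,2)→(p0,2,right)
state=p0 head=6 tape=222222[1]
After 18 steps: state p0, head at 6, tape 2222221.

state p0, head at 6, tape 2222221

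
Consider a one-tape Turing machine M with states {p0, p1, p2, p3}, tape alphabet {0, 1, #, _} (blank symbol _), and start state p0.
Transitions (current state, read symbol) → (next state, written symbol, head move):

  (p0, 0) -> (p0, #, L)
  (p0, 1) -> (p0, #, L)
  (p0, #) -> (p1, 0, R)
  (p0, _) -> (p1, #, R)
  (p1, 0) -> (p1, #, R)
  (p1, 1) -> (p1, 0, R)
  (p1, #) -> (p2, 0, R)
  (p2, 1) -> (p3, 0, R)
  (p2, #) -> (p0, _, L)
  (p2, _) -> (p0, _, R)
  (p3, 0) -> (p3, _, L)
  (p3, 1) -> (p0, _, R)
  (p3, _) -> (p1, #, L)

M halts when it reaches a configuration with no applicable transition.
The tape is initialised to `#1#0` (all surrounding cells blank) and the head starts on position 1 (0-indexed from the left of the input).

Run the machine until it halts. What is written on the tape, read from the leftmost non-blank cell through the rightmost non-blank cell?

p0 | _#[1]#0_   read 1 → write #, move L, go to p0
p0 | _[#]##0_   read # → write 0, move R, go to p1
p1 | _0[#]#0_   read # → write 0, move R, go to p2
p2 | _00[#]0_   read # → write _, move L, go to p0
p0 | _0[0]_0_   read 0 → write #, move L, go to p0
p0 | _[0]#_0_   read 0 → write #, move L, go to p0
p0 | [_]##_0_   read _ → write #, move R, go to p1
p1 | #[#]#_0_   read # → write 0, move R, go to p2
p2 | #0[#]_0_   read # → write _, move L, go to p0
p0 | #[0]__0_   read 0 → write #, move L, go to p0
p0 | [#]#__0_   read # → write 0, move R, go to p1
p1 | 0[#]__0_   read # → write 0, move R, go to p2
p2 | 00[_]_0_   read _ → write _, move R, go to p0
p0 | 00_[_]0_   read _ → write #, move R, go to p1
p1 | 00_#[0]_   read 0 → write #, move R, go to p1
p1 | 00_##[_]
The non-blank tape span at halt is 00_##.

00_##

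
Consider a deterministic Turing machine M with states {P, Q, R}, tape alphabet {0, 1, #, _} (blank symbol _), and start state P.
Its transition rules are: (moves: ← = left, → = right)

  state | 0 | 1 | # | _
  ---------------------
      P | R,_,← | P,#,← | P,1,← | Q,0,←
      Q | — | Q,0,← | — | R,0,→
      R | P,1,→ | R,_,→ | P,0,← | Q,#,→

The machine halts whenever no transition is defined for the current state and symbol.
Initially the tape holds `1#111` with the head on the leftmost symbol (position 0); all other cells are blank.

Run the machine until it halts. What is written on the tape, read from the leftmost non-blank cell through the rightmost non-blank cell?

P | _____[1]#111   read 1 → write #, move ←, go to P
P | ____[_]##111   read _ → write 0, move ←, go to Q
Q | ___[_]0##111   read _ → write 0, move →, go to R
R | ___0[0]##111   read 0 → write 1, move →, go to P
P | ___01[#]#111   read # → write 1, move ←, go to P
P | ___0[1]1#111   read 1 → write #, move ←, go to P
P | ___[0]#1#111   read 0 → write _, move ←, go to R
R | __[_]_#1#111   read _ → write #, move →, go to Q
Q | __#[_]#1#111   read _ → write 0, move →, go to R
R | __#0[#]1#111   read # → write 0, move ←, go to P
P | __#[0]01#111   read 0 → write _, move ←, go to R
R | __[#]_01#111   read # → write 0, move ←, go to P
P | _[_]0_01#111   read _ → write 0, move ←, go to Q
Q | [_]00_01#111   read _ → write 0, move →, go to R
R | 0[0]0_01#111   read 0 → write 1, move →, go to P
P | 01[0]_01#111   read 0 → write _, move ←, go to R
R | 0[1]__01#111   read 1 → write _, move →, go to R
R | 0_[_]_01#111   read _ → write #, move →, go to Q
Q | 0_#[_]01#111   read _ → write 0, move →, go to R
R | 0_#0[0]1#111   read 0 → write 1, move →, go to P
P | 0_#01[1]#111   read 1 → write #, move ←, go to P
P | 0_#0[1]##111   read 1 → write #, move ←, go to P
P | 0_#[0]###111   read 0 → write _, move ←, go to R
R | 0_[#]_###111   read # → write 0, move ←, go to P
P | 0[_]0_###111   read _ → write 0, move ←, go to Q
Q | [0]00_###111
The non-blank tape span at halt is 000_###111.

000_###111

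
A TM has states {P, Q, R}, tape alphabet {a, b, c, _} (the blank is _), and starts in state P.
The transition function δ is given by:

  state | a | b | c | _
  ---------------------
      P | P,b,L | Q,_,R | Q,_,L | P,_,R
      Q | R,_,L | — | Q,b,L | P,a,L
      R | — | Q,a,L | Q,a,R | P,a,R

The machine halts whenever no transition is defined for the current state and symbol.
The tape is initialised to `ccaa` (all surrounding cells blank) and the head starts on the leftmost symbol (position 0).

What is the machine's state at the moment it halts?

Q

state=P head=0 tape=__[c]caa   (P,c)→(Q,_,L)
state=Q head=-1 tape=_[_]_caa   (Q,_)→(P,a,L)
state=P head=-2 tape=[_]a_caa   (P,_)→(P,_,R)
state=P head=-1 tape=_[a]_caa   (P,a)→(P,b,L)
state=P head=-2 tape=[_]b_caa   (P,_)→(P,_,R)
state=P head=-1 tape=_[b]_caa   (P,b)→(Q,_,R)
state=Q head=0 tape=__[_]caa   (Q,_)→(P,a,L)
state=P head=-1 tape=_[_]acaa   (P,_)→(P,_,R)
state=P head=0 tape=__[a]caa   (P,a)→(P,b,L)
state=P head=-1 tape=_[_]bcaa   (P,_)→(P,_,R)
state=P head=0 tape=__[b]caa   (P,b)→(Q,_,R)
state=Q head=1 tape=___[c]aa   (Q,c)→(Q,b,L)
state=Q head=0 tape=__[_]baa   (Q,_)→(P,a,L)
state=P head=-1 tape=_[_]abaa   (P,_)→(P,_,R)
state=P head=0 tape=__[a]baa   (P,a)→(P,b,L)
state=P head=-1 tape=_[_]bbaa   (P,_)→(P,_,R)
state=P head=0 tape=__[b]baa   (P,b)→(Q,_,R)
state=Q head=1 tape=___[b]aa
No transition is defined for (Q, b); M halts in state Q.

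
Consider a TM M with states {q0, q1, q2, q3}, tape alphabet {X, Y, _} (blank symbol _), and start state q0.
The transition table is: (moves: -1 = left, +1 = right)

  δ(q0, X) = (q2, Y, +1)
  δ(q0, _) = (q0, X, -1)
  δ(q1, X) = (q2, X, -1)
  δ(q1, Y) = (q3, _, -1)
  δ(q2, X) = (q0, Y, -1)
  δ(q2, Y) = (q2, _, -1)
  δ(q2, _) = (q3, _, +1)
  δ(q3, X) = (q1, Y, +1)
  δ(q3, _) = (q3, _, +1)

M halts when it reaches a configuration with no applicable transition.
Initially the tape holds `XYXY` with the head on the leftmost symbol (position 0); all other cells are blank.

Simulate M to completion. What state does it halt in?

q0 | _[X]YXY   read X → write Y, move +1, go to q2
q2 | _Y[Y]XY   read Y → write _, move -1, go to q2
q2 | _[Y]_XY   read Y → write _, move -1, go to q2
q2 | [_]__XY   read _ → write _, move +1, go to q3
q3 | _[_]_XY   read _ → write _, move +1, go to q3
q3 | __[_]XY   read _ → write _, move +1, go to q3
q3 | ___[X]Y   read X → write Y, move +1, go to q1
q1 | ___Y[Y]   read Y → write _, move -1, go to q3
q3 | ___[Y]_
No transition is defined for (q3, Y); M halts in state q3.

q3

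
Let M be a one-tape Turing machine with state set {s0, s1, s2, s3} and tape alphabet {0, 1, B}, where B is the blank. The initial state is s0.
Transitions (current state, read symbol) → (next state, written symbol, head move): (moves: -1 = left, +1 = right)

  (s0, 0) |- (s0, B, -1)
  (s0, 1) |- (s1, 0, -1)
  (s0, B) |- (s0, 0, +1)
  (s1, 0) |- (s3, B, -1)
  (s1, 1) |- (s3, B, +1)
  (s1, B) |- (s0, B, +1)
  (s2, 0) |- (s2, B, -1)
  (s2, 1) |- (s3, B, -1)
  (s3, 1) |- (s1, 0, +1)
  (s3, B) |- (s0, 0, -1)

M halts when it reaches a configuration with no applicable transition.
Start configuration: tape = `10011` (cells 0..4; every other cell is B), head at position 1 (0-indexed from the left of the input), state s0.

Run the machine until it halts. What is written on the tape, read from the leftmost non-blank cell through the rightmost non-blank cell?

state=s0 head=1 tape=BB1[0]011   (s0,0)→(s0,B,-1)
state=s0 head=0 tape=BB[1]B011   (s0,1)→(s1,0,-1)
state=s1 head=-1 tape=B[B]0B011   (s1,B)→(s0,B,+1)
state=s0 head=0 tape=BB[0]B011   (s0,0)→(s0,B,-1)
state=s0 head=-1 tape=B[B]BB011   (s0,B)→(s0,0,+1)
state=s0 head=0 tape=B0[B]B011   (s0,B)→(s0,0,+1)
state=s0 head=1 tape=B00[B]011   (s0,B)→(s0,0,+1)
state=s0 head=2 tape=B000[0]11   (s0,0)→(s0,B,-1)
state=s0 head=1 tape=B00[0]B11   (s0,0)→(s0,B,-1)
state=s0 head=0 tape=B0[0]BB11   (s0,0)→(s0,B,-1)
state=s0 head=-1 tape=B[0]BBB11   (s0,0)→(s0,B,-1)
state=s0 head=-2 tape=[B]BBBB11   (s0,B)→(s0,0,+1)
state=s0 head=-1 tape=0[B]BBB11   (s0,B)→(s0,0,+1)
state=s0 head=0 tape=00[B]BB11   (s0,B)→(s0,0,+1)
state=s0 head=1 tape=000[B]B11   (s0,B)→(s0,0,+1)
state=s0 head=2 tape=0000[B]11   (s0,B)→(s0,0,+1)
state=s0 head=3 tape=00000[1]1   (s0,1)→(s1,0,-1)
state=s1 head=2 tape=0000[0]01   (s1,0)→(s3,B,-1)
state=s3 head=1 tape=000[0]B01
The non-blank tape span at halt is 0000B01.

0000B01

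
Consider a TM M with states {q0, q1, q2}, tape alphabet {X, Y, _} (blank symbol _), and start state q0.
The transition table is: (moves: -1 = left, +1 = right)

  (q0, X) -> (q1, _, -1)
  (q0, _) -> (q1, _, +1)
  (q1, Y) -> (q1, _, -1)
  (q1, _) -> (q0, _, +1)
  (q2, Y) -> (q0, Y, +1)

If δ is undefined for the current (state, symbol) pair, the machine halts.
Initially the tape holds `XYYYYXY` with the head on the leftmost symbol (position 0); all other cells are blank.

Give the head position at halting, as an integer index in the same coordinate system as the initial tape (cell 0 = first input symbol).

5

state=q0 head=0 tape=_[X]YYYYXY   (q0,X)→(q1,_,-1)
state=q1 head=-1 tape=[_]_YYYYXY   (q1,_)→(q0,_,+1)
state=q0 head=0 tape=_[_]YYYYXY   (q0,_)→(q1,_,+1)
state=q1 head=1 tape=__[Y]YYYXY   (q1,Y)→(q1,_,-1)
state=q1 head=0 tape=_[_]_YYYXY   (q1,_)→(q0,_,+1)
state=q0 head=1 tape=__[_]YYYXY   (q0,_)→(q1,_,+1)
state=q1 head=2 tape=___[Y]YYXY   (q1,Y)→(q1,_,-1)
state=q1 head=1 tape=__[_]_YYXY   (q1,_)→(q0,_,+1)
state=q0 head=2 tape=___[_]YYXY   (q0,_)→(q1,_,+1)
state=q1 head=3 tape=____[Y]YXY   (q1,Y)→(q1,_,-1)
state=q1 head=2 tape=___[_]_YXY   (q1,_)→(q0,_,+1)
state=q0 head=3 tape=____[_]YXY   (q0,_)→(q1,_,+1)
state=q1 head=4 tape=_____[Y]XY   (q1,Y)→(q1,_,-1)
state=q1 head=3 tape=____[_]_XY   (q1,_)→(q0,_,+1)
state=q0 head=4 tape=_____[_]XY   (q0,_)→(q1,_,+1)
state=q1 head=5 tape=______[X]Y
At halt the head is at cell 5.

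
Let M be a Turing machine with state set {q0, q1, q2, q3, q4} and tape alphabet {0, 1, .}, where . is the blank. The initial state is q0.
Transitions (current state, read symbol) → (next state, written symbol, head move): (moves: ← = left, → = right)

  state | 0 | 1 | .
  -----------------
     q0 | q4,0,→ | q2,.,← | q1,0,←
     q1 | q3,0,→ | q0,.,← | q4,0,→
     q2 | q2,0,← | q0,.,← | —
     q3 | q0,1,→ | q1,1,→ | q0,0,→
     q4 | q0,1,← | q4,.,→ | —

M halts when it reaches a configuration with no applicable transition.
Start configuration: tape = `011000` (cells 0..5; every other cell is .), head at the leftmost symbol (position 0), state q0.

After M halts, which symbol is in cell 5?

q0 | [0]11000.   read 0 → write 0, move →, go to q4
q4 | 0[1]1000.   read 1 → write ., move →, go to q4
q4 | 0.[1]000.   read 1 → write ., move →, go to q4
q4 | 0..[0]00.   read 0 → write 1, move ←, go to q0
q0 | 0.[.]100.   read . → write 0, move ←, go to q1
q1 | 0[.]0100.   read . → write 0, move →, go to q4
q4 | 00[0]100.   read 0 → write 1, move ←, go to q0
q0 | 0[0]1100.   read 0 → write 0, move →, go to q4
q4 | 00[1]100.   read 1 → write ., move →, go to q4
q4 | 00.[1]00.   read 1 → write ., move →, go to q4
q4 | 00..[0]0.   read 0 → write 1, move ←, go to q0
q0 | 00.[.]10.   read . → write 0, move ←, go to q1
q1 | 00[.]010.   read . → write 0, move →, go to q4
q4 | 000[0]10.   read 0 → write 1, move ←, go to q0
q0 | 00[0]110.   read 0 → write 0, move →, go to q4
q4 | 000[1]10.   read 1 → write ., move →, go to q4
q4 | 000.[1]0.   read 1 → write ., move →, go to q4
q4 | 000..[0].   read 0 → write 1, move ←, go to q0
q0 | 000.[.]1.   read . → write 0, move ←, go to q1
q1 | 000[.]01.   read . → write 0, move →, go to q4
q4 | 0000[0]1.   read 0 → write 1, move ←, go to q0
q0 | 000[0]11.   read 0 → write 0, move →, go to q4
q4 | 0000[1]1.   read 1 → write ., move →, go to q4
q4 | 0000.[1].   read 1 → write ., move →, go to q4
q4 | 0000..[.]
Cell 5 holds . when M halts.

.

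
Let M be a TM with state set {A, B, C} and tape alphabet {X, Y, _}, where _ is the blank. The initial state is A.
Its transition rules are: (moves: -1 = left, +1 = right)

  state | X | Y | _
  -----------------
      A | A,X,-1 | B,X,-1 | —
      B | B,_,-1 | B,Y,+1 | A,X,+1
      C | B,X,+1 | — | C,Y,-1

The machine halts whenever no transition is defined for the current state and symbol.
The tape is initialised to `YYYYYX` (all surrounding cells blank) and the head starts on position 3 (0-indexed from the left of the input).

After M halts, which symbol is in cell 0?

X

A | __YYY[Y]YX   read Y → write X, move -1, go to B
B | __YY[Y]XYX   read Y → write Y, move +1, go to B
B | __YYY[X]YX   read X → write _, move -1, go to B
B | __YY[Y]_YX   read Y → write Y, move +1, go to B
B | __YYY[_]YX   read _ → write X, move +1, go to A
A | __YYYX[Y]X   read Y → write X, move -1, go to B
B | __YYY[X]XX   read X → write _, move -1, go to B
B | __YY[Y]_XX   read Y → write Y, move +1, go to B
B | __YYY[_]XX   read _ → write X, move +1, go to A
A | __YYYX[X]X   read X → write X, move -1, go to A
A | __YYY[X]XX   read X → write X, move -1, go to A
A | __YY[Y]XXX   read Y → write X, move -1, go to B
B | __Y[Y]XXXX   read Y → write Y, move +1, go to B
B | __YY[X]XXX   read X → write _, move -1, go to B
B | __Y[Y]_XXX   read Y → write Y, move +1, go to B
B | __YY[_]XXX   read _ → write X, move +1, go to A
A | __YYX[X]XX   read X → write X, move -1, go to A
A | __YY[X]XXX   read X → write X, move -1, go to A
A | __Y[Y]XXXX   read Y → write X, move -1, go to B
B | __[Y]XXXXX   read Y → write Y, move +1, go to B
B | __Y[X]XXXX   read X → write _, move -1, go to B
B | __[Y]_XXXX   read Y → write Y, move +1, go to B
B | __Y[_]XXXX   read _ → write X, move +1, go to A
A | __YX[X]XXX   read X → write X, move -1, go to A
A | __Y[X]XXXX   read X → write X, move -1, go to A
A | __[Y]XXXXX   read Y → write X, move -1, go to B
B | _[_]XXXXXX   read _ → write X, move +1, go to A
A | _X[X]XXXXX   read X → write X, move -1, go to A
A | _[X]XXXXXX   read X → write X, move -1, go to A
A | [_]XXXXXXX
Cell 0 holds X when M halts.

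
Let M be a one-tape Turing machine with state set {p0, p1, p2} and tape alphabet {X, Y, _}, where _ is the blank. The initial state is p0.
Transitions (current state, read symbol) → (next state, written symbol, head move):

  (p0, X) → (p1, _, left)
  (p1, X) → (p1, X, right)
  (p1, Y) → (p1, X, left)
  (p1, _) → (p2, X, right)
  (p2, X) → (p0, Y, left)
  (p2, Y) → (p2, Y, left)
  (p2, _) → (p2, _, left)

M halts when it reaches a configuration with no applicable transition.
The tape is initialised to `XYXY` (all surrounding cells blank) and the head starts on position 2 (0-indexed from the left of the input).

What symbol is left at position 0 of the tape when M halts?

state=p0 head=2 tape=__XY[X]Y   (p0,X)→(p1,_,left)
state=p1 head=1 tape=__X[Y]_Y   (p1,Y)→(p1,X,left)
state=p1 head=0 tape=__[X]X_Y   (p1,X)→(p1,X,right)
state=p1 head=1 tape=__X[X]_Y   (p1,X)→(p1,X,right)
state=p1 head=2 tape=__XX[_]Y   (p1,_)→(p2,X,right)
state=p2 head=3 tape=__XXX[Y]   (p2,Y)→(p2,Y,left)
state=p2 head=2 tape=__XX[X]Y   (p2,X)→(p0,Y,left)
state=p0 head=1 tape=__X[X]YY   (p0,X)→(p1,_,left)
state=p1 head=0 tape=__[X]_YY   (p1,X)→(p1,X,right)
state=p1 head=1 tape=__X[_]YY   (p1,_)→(p2,X,right)
state=p2 head=2 tape=__XX[Y]Y   (p2,Y)→(p2,Y,left)
state=p2 head=1 tape=__X[X]YY   (p2,X)→(p0,Y,left)
state=p0 head=0 tape=__[X]YYY   (p0,X)→(p1,_,left)
state=p1 head=-1 tape=_[_]_YYY   (p1,_)→(p2,X,right)
state=p2 head=0 tape=_X[_]YYY   (p2,_)→(p2,_,left)
state=p2 head=-1 tape=_[X]_YYY   (p2,X)→(p0,Y,left)
state=p0 head=-2 tape=[_]Y_YYY
Cell 0 holds _ when M halts.

_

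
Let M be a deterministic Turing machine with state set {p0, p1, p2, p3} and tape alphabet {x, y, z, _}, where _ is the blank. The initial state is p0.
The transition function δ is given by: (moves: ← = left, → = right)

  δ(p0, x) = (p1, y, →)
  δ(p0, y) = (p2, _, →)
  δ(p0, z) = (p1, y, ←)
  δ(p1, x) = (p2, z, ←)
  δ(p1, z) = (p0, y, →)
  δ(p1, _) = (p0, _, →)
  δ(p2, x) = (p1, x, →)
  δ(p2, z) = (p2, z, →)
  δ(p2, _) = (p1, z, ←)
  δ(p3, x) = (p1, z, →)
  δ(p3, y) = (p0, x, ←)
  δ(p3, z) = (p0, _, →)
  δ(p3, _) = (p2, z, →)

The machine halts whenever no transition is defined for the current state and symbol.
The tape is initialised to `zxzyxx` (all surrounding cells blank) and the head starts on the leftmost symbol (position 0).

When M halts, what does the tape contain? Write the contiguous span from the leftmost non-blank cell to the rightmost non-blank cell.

xy_xy

state=p0 head=0 tape=_[z]xzyxx_   (p0,z)→(p1,y,←)
state=p1 head=-1 tape=[_]yxzyxx_   (p1,_)→(p0,_,→)
state=p0 head=0 tape=_[y]xzyxx_   (p0,y)→(p2,_,→)
state=p2 head=1 tape=__[x]zyxx_   (p2,x)→(p1,x,→)
state=p1 head=2 tape=__x[z]yxx_   (p1,z)→(p0,y,→)
state=p0 head=3 tape=__xy[y]xx_   (p0,y)→(p2,_,→)
state=p2 head=4 tape=__xy_[x]x_   (p2,x)→(p1,x,→)
state=p1 head=5 tape=__xy_x[x]_   (p1,x)→(p2,z,←)
state=p2 head=4 tape=__xy_[x]z_   (p2,x)→(p1,x,→)
state=p1 head=5 tape=__xy_x[z]_   (p1,z)→(p0,y,→)
state=p0 head=6 tape=__xy_xy[_]
The non-blank tape span at halt is xy_xy.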